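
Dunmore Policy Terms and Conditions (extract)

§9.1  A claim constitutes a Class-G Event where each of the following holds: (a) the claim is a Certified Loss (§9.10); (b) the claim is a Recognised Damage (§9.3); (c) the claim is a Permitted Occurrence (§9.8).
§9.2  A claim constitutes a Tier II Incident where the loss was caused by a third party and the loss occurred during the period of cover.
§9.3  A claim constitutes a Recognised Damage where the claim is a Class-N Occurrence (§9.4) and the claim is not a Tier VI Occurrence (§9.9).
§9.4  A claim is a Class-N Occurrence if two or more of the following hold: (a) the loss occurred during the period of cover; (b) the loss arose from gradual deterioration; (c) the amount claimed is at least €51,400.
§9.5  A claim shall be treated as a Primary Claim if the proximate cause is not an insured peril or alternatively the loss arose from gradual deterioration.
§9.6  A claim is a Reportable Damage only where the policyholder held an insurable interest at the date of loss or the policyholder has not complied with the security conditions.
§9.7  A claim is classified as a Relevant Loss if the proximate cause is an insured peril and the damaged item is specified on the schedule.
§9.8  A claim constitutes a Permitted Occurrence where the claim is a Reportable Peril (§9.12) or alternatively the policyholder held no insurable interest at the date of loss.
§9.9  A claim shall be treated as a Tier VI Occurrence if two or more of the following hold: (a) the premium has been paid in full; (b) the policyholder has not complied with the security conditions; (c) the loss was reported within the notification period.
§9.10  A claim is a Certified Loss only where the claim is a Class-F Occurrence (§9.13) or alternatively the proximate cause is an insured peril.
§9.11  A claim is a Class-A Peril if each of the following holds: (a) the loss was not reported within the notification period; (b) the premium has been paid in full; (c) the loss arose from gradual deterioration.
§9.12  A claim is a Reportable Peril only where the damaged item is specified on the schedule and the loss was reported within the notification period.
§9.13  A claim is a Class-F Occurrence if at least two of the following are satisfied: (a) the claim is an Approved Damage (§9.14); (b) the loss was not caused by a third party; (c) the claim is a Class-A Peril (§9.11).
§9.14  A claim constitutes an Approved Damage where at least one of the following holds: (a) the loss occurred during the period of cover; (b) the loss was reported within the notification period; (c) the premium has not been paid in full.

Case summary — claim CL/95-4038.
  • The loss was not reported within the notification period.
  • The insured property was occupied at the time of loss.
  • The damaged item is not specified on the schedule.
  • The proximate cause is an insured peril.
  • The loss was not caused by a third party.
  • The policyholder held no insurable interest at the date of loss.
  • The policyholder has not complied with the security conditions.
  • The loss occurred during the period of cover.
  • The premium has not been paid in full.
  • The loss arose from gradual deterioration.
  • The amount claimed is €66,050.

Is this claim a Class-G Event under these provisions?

Under §9.14: the loss occurred during the period of cover? yes; or the loss was reported within the notification period? no; or the premium has not been paid in full? yes. So the claim is an Approved Damage.
Under §9.11: the loss was not reported within the notification period? yes; and the premium has been paid in full? no; and the loss arose from gradual deterioration? yes. So the claim is not a Class-A Peril.
Under §9.13: Approved Damage (§9.14)? yes; the loss was not caused by a third party? yes; Class-A Peril (§9.11)? no — 2 of 3 hold (need ≥2) → satisfied.
Under §9.10: Class-F Occurrence (§9.13)? yes; or the proximate cause is an insured peril? yes. So the claim is a Certified Loss.
Under §9.4: the loss occurred during the period of cover? yes; the loss arose from gradual deterioration? yes; amount claimed: €66,050 ≥ €51,400? yes — 3 of 3 hold (need ≥2) → satisfied.
Under §9.9: the premium has been paid in full? no; the policyholder has not complied with the security conditions? yes; the loss was reported within the notification period? no — 1 of 3 hold (need ≥2) → not satisfied.
Under §9.3: Class-N Occurrence (§9.4)? yes; and not a Tier VI Occurrence (§9.9)? yes. So the claim is a Recognised Damage.
Under §9.12: the damaged item is specified on the schedule? no; and the loss was reported within the notification period? no. So the claim is not a Reportable Peril.
Under §9.8: Reportable Peril (§9.12)? no; or the policyholder held no insurable interest at the date of loss? yes. So the claim is a Permitted Occurrence.
Under §9.1: Certified Loss (§9.10)? yes; and Recognised Damage (§9.3)? yes; and Permitted Occurrence (§9.8)? yes. So the claim is a Class-G Event.

Yes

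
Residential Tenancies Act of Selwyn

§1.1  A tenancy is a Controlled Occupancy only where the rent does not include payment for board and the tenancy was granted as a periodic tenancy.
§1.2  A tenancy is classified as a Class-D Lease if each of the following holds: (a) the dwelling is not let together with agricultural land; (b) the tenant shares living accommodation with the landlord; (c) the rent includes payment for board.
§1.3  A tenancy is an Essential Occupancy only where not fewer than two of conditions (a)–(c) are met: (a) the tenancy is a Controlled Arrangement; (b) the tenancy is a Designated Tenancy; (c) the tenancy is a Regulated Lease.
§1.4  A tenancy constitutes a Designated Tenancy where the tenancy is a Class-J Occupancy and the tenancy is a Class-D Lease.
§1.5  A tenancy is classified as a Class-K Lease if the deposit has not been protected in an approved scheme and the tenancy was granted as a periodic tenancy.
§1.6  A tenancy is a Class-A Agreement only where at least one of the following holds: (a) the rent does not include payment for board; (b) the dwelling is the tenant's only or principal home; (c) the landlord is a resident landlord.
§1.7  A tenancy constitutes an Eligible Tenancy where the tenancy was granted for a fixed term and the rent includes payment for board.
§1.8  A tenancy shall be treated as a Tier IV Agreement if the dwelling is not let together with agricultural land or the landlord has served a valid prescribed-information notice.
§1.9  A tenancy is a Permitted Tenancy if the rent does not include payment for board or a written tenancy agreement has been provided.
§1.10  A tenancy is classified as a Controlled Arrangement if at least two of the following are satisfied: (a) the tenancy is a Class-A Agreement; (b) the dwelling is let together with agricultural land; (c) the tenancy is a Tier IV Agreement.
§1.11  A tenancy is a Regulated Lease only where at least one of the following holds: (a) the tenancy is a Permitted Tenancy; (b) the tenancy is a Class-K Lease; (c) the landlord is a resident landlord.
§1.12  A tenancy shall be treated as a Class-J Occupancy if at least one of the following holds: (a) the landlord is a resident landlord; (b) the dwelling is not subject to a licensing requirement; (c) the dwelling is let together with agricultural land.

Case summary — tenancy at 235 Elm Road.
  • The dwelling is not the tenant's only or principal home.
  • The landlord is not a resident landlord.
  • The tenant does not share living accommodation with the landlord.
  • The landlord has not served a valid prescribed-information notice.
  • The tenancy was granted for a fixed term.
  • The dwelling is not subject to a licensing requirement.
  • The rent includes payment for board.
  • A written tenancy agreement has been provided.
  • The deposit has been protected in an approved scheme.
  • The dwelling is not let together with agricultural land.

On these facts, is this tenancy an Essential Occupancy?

§1.6 — Class-A Agreement: [the rent does not include payment for board? no] OR [the dwelling is the tenant's only or principal home? no] OR [the landlord is a resident landlord? no] → not satisfied.
§1.8 — Tier IV Agreement: [the dwelling is not let together with agricultural land? yes] OR [the landlord has served a valid prescribed-information notice? no] → satisfied.
§1.10 — Controlled Arrangement: Class-A Agreement (§1.6)? no; the dwelling is let together with agricultural land? no; Tier IV Agreement (§1.8)? yes — 1 of 3 hold (need ≥2) → not satisfied.
§1.12 — Class-J Occupancy: [the landlord is a resident landlord? no] OR [the dwelling is not subject to a licensing requirement? yes] OR [the dwelling is let together with agricultural land? no] → satisfied.
§1.2 — Class-D Lease: [the dwelling is not let together with agricultural land? yes] AND [the tenant shares living accommodation with the landlord? no] AND [the rent includes payment for board? yes] → not satisfied.
§1.4 — Designated Tenancy: [Class-J Occupancy (§1.12)? yes] AND [Class-D Lease (§1.2)? no] → not satisfied.
§1.9 — Permitted Tenancy: [the rent does not include payment for board? no] OR [a written tenancy agreement has been provided? yes] → satisfied.
§1.5 — Class-K Lease: [the deposit has not been protected in an approved scheme? no] AND [the tenancy was granted as a periodic tenancy? no] → not satisfied.
§1.11 — Regulated Lease: [Permitted Tenancy (§1.9)? yes] OR [Class-K Lease (§1.5)? no] OR [the landlord is a resident landlord? no] → satisfied.
§1.3 — Essential Occupancy: Controlled Arrangement (§1.10)? no; Designated Tenancy (§1.4)? no; Regulated Lease (§1.11)? yes — 1 of 3 hold (need ≥2) → not satisfied.

No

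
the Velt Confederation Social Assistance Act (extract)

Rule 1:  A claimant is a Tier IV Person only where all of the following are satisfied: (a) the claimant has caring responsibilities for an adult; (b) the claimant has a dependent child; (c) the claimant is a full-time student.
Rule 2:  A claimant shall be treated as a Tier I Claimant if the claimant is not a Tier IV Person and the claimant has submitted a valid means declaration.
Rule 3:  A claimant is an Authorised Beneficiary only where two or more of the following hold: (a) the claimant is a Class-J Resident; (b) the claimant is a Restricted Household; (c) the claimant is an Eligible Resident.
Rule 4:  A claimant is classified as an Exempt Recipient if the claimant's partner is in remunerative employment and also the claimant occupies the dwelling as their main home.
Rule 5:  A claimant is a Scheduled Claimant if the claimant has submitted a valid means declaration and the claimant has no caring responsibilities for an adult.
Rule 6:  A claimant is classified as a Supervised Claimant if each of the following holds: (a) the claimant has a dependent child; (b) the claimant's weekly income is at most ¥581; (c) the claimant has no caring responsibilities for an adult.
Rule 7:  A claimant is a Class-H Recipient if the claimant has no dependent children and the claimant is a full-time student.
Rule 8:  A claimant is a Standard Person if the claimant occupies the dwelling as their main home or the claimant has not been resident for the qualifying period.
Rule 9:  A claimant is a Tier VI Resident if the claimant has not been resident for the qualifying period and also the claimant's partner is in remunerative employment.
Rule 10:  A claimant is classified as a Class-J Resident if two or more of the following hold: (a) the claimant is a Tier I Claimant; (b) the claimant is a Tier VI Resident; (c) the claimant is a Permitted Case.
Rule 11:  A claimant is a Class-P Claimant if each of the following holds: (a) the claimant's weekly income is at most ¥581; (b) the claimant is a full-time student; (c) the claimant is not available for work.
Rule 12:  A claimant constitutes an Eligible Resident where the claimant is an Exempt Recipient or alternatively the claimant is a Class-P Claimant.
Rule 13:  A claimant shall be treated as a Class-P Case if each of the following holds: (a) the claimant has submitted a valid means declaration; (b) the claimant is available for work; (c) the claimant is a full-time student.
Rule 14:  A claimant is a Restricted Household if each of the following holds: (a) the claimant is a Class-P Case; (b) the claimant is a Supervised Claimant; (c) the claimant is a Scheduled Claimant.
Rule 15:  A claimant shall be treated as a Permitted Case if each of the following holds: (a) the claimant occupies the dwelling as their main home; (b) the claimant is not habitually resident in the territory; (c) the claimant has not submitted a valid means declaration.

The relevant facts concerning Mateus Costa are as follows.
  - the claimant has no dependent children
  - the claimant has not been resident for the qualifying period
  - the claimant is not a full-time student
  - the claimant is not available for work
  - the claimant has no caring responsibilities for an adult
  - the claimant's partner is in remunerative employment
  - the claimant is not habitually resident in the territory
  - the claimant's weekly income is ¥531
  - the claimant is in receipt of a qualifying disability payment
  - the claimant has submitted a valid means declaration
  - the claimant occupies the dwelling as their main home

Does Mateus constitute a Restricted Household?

No

rule 13 — Class-P Case: [the claimant has submitted a valid means declaration? yes] AND [the claimant is available for work? no] AND [the claimant is a full-time student? no] → not satisfied.
rule 6 — Supervised Claimant: [the claimant has a dependent child? no] AND [claimant's weekly income: ¥531 ≤ ¥581? yes] AND [the claimant has no caring responsibilities for an adult? yes] → not satisfied.
rule 5 — Scheduled Claimant: [the claimant has submitted a valid means declaration? yes] AND [the claimant has no caring responsibilities for an adult? yes] → satisfied.
rule 14 — Restricted Household: [Class-P Case (rule 13)? no] AND [Supervised Claimant (rule 6)? no] AND [Scheduled Claimant (rule 5)? yes] → not satisfied.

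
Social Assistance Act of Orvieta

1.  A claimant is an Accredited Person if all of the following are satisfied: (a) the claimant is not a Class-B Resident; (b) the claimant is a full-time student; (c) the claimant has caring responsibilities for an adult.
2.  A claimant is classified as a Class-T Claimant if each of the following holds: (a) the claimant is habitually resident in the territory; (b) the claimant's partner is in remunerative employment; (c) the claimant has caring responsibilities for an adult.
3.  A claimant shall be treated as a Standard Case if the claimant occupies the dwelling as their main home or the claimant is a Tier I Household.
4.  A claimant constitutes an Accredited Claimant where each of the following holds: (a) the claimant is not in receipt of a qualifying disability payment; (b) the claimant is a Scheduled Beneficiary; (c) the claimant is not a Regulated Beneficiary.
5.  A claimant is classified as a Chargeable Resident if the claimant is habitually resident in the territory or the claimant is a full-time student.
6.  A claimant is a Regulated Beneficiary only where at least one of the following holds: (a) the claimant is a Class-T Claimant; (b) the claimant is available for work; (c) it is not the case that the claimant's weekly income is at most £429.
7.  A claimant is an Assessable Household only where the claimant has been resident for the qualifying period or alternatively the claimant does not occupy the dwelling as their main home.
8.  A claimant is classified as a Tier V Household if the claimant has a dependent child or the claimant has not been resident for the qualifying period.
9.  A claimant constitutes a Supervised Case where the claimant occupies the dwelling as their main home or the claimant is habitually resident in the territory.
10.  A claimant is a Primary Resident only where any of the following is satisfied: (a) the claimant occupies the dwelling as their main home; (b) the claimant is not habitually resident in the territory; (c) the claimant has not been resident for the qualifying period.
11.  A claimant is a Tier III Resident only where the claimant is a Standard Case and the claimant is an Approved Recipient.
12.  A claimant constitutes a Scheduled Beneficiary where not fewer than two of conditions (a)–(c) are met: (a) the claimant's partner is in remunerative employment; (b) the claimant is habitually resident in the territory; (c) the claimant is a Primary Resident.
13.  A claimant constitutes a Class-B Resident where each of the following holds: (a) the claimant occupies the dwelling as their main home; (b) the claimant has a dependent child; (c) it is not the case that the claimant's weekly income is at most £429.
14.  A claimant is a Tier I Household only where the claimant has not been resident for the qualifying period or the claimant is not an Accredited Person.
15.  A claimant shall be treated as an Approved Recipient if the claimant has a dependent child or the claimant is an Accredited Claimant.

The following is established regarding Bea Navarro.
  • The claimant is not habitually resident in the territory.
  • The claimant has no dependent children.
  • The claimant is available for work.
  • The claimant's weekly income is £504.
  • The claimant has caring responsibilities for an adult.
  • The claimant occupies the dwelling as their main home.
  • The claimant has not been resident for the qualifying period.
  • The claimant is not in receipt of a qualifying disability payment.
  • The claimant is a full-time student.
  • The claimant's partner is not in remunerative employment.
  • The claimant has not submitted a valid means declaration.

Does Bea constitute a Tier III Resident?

paragraph 13 — Class-B Resident: [the claimant occupies the dwelling as their main home? yes] AND [the claimant has a dependent child? no] AND [claimant's weekly income: £504 ≤ £429? no, so negated condition yes] → not satisfied.
paragraph 1 — Accredited Person: [not a Class-B Resident (paragraph 13)? yes] AND [the claimant is a full-time student? yes] AND [the claimant has caring responsibilities for an adult? yes] → satisfied.
paragraph 14 — Tier I Household: [the claimant has not been resident for the qualifying period? yes] OR [not an Accredited Person (paragraph 1)? no] → satisfied.
paragraph 3 — Standard Case: [the claimant occupies the dwelling as their main home? yes] OR [Tier I Household (paragraph 14)? yes] → satisfied.
paragraph 10 — Primary Resident: [the claimant occupies the dwelling as their main home? yes] OR [the claimant is not habitually resident in the territory? yes] OR [the claimant has not been resident for the qualifying period? yes] → satisfied.
paragraph 12 — Scheduled Beneficiary: the claimant's partner is in remunerative employment? no; the claimant is habitually resident in the territory? no; Primary Resident (paragraph 10)? yes — 1 of 3 hold (need ≥2) → not satisfied.
paragraph 2 — Class-T Claimant: [the claimant is habitually resident in the territory? no] AND [the claimant's partner is in remunerative employment? no] AND [the claimant has caring responsibilities for an adult? yes] → not satisfied.
paragraph 6 — Regulated Beneficiary: [Class-T Claimant (paragraph 2)? no] OR [the claimant is available for work? yes] OR [claimant's weekly income: £504 ≤ £429? no, so negated condition yes] → satisfied.
paragraph 4 — Accredited Claimant: [the claimant is not in receipt of a qualifying disability payment? yes] AND [Scheduled Beneficiary (paragraph 12)? no] AND [not a Regulated Beneficiary (paragraph 6)? no] → not satisfied.
paragraph 15 — Approved Recipient: [the claimant has a dependent child? no] OR [Accredited Claimant (paragraph 4)? no] → not satisfied.
paragraph 11 — Tier III Resident: [Standard Case (paragraph 3)? yes] AND [Approved Recipient (paragraph 15)? no] → not satisfied.

No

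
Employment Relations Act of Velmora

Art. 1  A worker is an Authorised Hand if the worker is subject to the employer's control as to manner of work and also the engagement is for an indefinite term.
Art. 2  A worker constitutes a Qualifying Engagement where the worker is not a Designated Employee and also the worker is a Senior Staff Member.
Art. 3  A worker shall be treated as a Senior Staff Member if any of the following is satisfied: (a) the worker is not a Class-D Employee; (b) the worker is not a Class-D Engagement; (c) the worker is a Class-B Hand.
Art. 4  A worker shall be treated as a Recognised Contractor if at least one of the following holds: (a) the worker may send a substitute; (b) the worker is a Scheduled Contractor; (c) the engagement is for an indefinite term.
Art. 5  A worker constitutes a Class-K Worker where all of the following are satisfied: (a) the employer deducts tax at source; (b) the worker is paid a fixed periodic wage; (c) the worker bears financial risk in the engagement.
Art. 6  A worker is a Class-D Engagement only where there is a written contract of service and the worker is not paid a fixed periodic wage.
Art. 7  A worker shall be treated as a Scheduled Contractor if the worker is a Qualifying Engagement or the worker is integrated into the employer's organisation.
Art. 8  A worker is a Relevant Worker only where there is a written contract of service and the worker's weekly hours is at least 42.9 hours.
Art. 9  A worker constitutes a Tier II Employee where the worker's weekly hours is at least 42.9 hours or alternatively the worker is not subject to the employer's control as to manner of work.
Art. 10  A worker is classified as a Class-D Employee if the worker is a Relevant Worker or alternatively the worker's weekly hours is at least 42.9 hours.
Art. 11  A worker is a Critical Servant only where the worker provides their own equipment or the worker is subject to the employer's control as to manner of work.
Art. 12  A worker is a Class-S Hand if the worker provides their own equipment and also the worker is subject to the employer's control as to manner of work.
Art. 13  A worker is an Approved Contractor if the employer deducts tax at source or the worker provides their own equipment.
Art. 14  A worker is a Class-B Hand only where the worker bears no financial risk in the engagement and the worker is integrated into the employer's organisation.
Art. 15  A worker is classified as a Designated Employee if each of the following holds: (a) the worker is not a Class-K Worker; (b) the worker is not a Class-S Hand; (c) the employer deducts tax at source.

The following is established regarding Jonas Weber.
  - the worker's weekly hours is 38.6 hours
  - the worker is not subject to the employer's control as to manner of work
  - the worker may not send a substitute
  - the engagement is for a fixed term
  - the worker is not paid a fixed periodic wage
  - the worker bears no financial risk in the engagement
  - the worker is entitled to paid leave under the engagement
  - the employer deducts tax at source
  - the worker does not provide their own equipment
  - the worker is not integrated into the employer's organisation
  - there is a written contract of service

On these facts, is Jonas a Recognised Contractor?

Under article 5: the employer deducts tax at source? yes; and the worker is paid a fixed periodic wage? no; and the worker bears financial risk in the engagement? no. So the worker is not a Class-K Worker.
Under article 12: the worker provides their own equipment? no; and the worker is subject to the employer's control as to manner of work? no. So the worker is not a Class-S Hand.
Under article 15: not a Class-K Worker (article 5)? yes; and not a Class-S Hand (article 12)? yes; and the employer deducts tax at source? yes. So the worker is a Designated Employee.
Under article 8: there is a written contract of service? yes; and worker's weekly hours: 38.6 hours ≥ 42.9 hours? no. So the worker is not a Relevant Worker.
Under article 10: Relevant Worker (article 8)? no; or worker's weekly hours: 38.6 hours ≥ 42.9 hours? no. So the worker is not a Class-D Employee.
Under article 6: there is a written contract of service? yes; and the worker is not paid a fixed periodic wage? yes. So the worker is a Class-D Engagement.
Under article 14: the worker bears no financial risk in the engagement? yes; and the worker is integrated into the employer's organisation? no. So the worker is not a Class-B Hand.
Under article 3: not a Class-D Employee (article 10)? yes; or not a Class-D Engagement (article 6)? no; or Class-B Hand (article 14)? no. So the worker is a Senior Staff Member.
Under article 2: not a Designated Employee (article 15)? no; and Senior Staff Member (article 3)? yes. So the worker is not a Qualifying Engagement.
Under article 7: Qualifying Engagement (article 2)? no; or the worker is integrated into the employer's organisation? no. So the worker is not a Scheduled Contractor.
Under article 4: the worker may send a substitute? no; or Scheduled Contractor (article 7)? no; or the engagement is for an indefinite term? no. So the worker is not a Recognised Contractor.

No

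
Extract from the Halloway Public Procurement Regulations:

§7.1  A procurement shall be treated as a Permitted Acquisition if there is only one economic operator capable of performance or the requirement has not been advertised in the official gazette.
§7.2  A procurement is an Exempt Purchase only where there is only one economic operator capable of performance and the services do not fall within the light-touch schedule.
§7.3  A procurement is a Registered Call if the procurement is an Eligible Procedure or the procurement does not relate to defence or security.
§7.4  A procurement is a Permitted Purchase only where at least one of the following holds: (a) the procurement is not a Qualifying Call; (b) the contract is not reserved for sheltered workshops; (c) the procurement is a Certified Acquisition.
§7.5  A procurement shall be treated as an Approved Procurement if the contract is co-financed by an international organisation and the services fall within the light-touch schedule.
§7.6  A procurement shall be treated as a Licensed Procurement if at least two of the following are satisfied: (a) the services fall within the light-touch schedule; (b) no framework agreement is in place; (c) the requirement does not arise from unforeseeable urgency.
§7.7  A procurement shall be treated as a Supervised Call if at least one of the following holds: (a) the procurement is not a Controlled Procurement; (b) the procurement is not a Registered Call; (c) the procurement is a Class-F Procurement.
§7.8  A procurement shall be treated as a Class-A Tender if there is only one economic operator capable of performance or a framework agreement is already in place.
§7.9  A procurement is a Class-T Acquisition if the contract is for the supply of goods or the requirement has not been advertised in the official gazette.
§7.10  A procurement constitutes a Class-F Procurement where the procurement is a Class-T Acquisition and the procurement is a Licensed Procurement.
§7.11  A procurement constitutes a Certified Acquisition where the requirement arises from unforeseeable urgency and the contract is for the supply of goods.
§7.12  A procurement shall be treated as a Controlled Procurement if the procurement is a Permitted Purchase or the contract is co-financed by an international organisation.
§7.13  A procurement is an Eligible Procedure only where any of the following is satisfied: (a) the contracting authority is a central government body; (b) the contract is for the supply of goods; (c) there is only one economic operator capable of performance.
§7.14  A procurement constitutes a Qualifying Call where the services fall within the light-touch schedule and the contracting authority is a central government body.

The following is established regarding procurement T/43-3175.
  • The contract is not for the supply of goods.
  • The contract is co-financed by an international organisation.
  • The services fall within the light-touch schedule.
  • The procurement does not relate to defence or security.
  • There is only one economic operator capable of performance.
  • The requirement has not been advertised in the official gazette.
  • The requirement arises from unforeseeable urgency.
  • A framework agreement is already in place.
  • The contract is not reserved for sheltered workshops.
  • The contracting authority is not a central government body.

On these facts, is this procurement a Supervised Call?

Under §7.14: the services fall within the light-touch schedule? yes; and the contracting authority is a central government body? no. So the procurement is not a Qualifying Call.
Under §7.11: the requirement arises from unforeseeable urgency? yes; and the contract is for the supply of goods? no. So the procurement is not a Certified Acquisition.
Under §7.4: not a Qualifying Call (§7.14)? yes; or the contract is not reserved for sheltered workshops? yes; or Certified Acquisition (§7.11)? no. So the procurement is a Permitted Purchase.
Under §7.12: Permitted Purchase (§7.4)? yes; or the contract is co-financed by an international organisation? yes. So the procurement is a Controlled Procurement.
Under §7.13: the contracting authority is a central government body? no; or the contract is for the supply of goods? no; or there is only one economic operator capable of performance? yes. So the procurement is an Eligible Procedure.
Under §7.3: Eligible Procedure (§7.13)? yes; or the procurement does not relate to defence or security? yes. So the procurement is a Registered Call.
Under §7.9: the contract is for the supply of goods? no; or the requirement has not been advertised in the official gazette? yes. So the procurement is a Class-T Acquisition.
Under §7.6: the services fall within the light-touch schedule? yes; no framework agreement is in place? no; the requirement does not arise from unforeseeable urgency? no — 1 of 3 hold (need ≥2) → not satisfied.
Under §7.10: Class-T Acquisition (§7.9)? yes; and Licensed Procurement (§7.6)? no. So the procurement is not a Class-F Procurement.
Under §7.7: not a Controlled Procurement (§7.12)? no; or not a Registered Call (§7.3)? no; or Class-F Procurement (§7.10)? no. So the procurement is not a Supervised Call.

No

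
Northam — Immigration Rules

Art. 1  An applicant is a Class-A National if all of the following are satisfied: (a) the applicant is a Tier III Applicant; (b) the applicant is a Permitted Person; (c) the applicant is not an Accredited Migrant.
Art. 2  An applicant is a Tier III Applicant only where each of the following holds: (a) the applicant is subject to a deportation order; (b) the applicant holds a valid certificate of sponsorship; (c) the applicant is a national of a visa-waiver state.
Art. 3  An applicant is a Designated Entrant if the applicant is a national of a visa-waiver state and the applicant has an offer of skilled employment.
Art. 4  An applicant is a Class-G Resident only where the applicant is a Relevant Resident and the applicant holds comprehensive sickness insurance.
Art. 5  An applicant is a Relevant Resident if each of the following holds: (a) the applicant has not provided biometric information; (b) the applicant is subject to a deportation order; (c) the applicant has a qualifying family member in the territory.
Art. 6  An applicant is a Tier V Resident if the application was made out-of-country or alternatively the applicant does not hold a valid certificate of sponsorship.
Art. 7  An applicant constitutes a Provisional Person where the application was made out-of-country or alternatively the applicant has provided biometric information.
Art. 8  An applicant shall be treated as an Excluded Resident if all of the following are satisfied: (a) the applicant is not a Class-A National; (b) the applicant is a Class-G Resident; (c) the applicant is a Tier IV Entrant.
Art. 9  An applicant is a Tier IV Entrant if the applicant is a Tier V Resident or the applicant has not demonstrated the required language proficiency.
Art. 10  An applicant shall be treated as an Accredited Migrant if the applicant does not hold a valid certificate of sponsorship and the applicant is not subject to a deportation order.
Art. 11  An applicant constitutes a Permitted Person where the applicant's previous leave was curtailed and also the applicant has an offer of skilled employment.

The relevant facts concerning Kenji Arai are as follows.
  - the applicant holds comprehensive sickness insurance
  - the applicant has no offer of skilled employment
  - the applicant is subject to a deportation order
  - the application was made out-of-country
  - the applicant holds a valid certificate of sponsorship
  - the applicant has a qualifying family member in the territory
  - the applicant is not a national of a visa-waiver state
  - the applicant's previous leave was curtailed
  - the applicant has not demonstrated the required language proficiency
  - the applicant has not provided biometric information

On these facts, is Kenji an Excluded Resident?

Yes

Under article 2: the applicant is subject to a deportation order? yes; and the applicant holds a valid certificate of sponsorship? yes; and the applicant is a national of a visa-waiver state? no. So the applicant is not a Tier III Applicant.
Under article 11: the applicant's previous leave was curtailed? yes; and the applicant has an offer of skilled employment? no. So the applicant is not a Permitted Person.
Under article 10: the applicant does not hold a valid certificate of sponsorship? no; and the applicant is not subject to a deportation order? no. So the applicant is not an Accredited Migrant.
Under article 1: Tier III Applicant (article 2)? no; and Permitted Person (article 11)? no; and not an Accredited Migrant (article 10)? yes. So the applicant is not a Class-A National.
Under article 5: the applicant has not provided biometric information? yes; and the applicant is subject to a deportation order? yes; and the applicant has a qualifying family member in the territory? yes. So the applicant is a Relevant Resident.
Under article 4: Relevant Resident (article 5)? yes; and the applicant holds comprehensive sickness insurance? yes. So the applicant is a Class-G Resident.
Under article 6: the application was made out-of-country? yes; or the applicant does not hold a valid certificate of sponsorship? no. So the applicant is a Tier V Resident.
Under article 9: Tier V Resident (article 6)? yes; or the applicant has not demonstrated the required language proficiency? yes. So the applicant is a Tier IV Entrant.
Under article 8: not a Class-A National (article 1)? yes; and Class-G Resident (article 4)? yes; and Tier IV Entrant (article 9)? yes. So the applicant is an Excluded Resident.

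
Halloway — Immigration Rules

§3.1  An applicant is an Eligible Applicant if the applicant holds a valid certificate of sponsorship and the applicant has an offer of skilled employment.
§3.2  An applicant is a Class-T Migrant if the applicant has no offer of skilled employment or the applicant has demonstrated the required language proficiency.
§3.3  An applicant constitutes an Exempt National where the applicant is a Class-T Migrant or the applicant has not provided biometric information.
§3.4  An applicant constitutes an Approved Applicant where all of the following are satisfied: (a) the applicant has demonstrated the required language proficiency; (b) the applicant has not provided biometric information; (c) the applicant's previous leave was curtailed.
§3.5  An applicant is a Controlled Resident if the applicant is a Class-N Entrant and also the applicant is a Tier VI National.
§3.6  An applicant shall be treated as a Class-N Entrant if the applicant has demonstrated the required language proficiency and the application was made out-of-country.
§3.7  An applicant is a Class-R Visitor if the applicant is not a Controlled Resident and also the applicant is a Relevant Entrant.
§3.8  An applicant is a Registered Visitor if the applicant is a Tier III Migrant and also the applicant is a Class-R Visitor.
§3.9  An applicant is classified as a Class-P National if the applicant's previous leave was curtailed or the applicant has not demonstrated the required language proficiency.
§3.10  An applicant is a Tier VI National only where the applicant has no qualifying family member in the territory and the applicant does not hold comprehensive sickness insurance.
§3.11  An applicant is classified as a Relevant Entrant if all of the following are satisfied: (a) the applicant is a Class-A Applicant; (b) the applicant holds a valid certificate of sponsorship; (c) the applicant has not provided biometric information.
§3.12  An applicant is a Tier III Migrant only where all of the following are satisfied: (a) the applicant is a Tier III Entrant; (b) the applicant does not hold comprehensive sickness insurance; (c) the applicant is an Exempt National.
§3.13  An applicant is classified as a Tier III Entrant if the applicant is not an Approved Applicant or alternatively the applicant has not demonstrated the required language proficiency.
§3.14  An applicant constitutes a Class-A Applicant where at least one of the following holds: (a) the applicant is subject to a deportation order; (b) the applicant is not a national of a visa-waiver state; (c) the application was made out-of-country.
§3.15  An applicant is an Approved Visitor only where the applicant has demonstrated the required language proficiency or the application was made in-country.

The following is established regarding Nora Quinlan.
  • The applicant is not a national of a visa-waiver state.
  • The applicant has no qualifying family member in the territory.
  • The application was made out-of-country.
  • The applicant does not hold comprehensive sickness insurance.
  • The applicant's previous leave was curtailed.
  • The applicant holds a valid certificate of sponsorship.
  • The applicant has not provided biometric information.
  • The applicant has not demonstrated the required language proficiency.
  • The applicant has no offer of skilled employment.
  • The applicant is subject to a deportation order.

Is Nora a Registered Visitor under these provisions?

Yes

Under §3.4: the applicant has demonstrated the required language proficiency? no; and the applicant has not provided biometric information? yes; and the applicant's previous leave was curtailed? yes. So the applicant is not an Approved Applicant.
Under §3.13: not an Approved Applicant (§3.4)? yes; or the applicant has not demonstrated the required language proficiency? yes. So the applicant is a Tier III Entrant.
Under §3.2: the applicant has no offer of skilled employment? yes; or the applicant has demonstrated the required language proficiency? no. So the applicant is a Class-T Migrant.
Under §3.3: Class-T Migrant (§3.2)? yes; or the applicant has not provided biometric information? yes. So the applicant is an Exempt National.
Under §3.12: Tier III Entrant (§3.13)? yes; and the applicant does not hold comprehensive sickness insurance? yes; and Exempt National (§3.3)? yes. So the applicant is a Tier III Migrant.
Under §3.6: the applicant has demonstrated the required language proficiency? no; and the application was made out-of-country? yes. So the applicant is not a Class-N Entrant.
Under §3.10: the applicant has no qualifying family member in the territory? yes; and the applicant does not hold comprehensive sickness insurance? yes. So the applicant is a Tier VI National.
Under §3.5: Class-N Entrant (§3.6)? no; and Tier VI National (§3.10)? yes. So the applicant is not a Controlled Resident.
Under §3.14: the applicant is subject to a deportation order? yes; or the applicant is not a national of a visa-waiver state? yes; or the application was made out-of-country? yes. So the applicant is a Class-A Applicant.
Under §3.11: Class-A Applicant (§3.14)? yes; and the applicant holds a valid certificate of sponsorship? yes; and the applicant has not provided biometric information? yes. So the applicant is a Relevant Entrant.
Under §3.7: not a Controlled Resident (§3.5)? yes; and Relevant Entrant (§3.11)? yes. So the applicant is a Class-R Visitor.
Under §3.8: Tier III Migrant (§3.12)? yes; and Class-R Visitor (§3.7)? yes. So the applicant is a Registered Visitor.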